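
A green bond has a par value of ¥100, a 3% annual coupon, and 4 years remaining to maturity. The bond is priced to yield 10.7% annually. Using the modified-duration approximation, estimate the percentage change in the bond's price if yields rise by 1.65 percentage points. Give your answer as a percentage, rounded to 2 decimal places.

Periodic yield y = 0.107. Modified duration first:
  t   CF        PV=CF/(1+0.107)^t    t·PV
  1         3.00         2.7100         2.7100
  2         3.00         2.4481         4.8962
  3         3.00         2.2115         6.6344
  4       103.00        68.5878       274.3511
  Σ                     75.9573       288.5917
P = 75.9573; D_Mac = 3.79939 yrs; D_mod = 3.79939/(1+0.107) = 3.43215 yrs.
ΔP/P ≈ -D_mod · Δy = -3.43215 × (+0.0165) = -0.056630 = -5.6630%.

-5.66%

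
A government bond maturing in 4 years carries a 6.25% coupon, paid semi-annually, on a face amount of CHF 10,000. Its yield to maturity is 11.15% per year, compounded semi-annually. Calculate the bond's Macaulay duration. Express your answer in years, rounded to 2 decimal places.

3.56 years

Periodic yield y = 0.05575. Discount each cash flow and weight by its period:
  t   CF        PV=CF/(1+0.05575)^t    t·PV
  1       312.50       295.9981       295.9981
  2       312.50       280.3676       560.7352
  3       312.50       265.5625       796.6875
  4       312.50       251.5392     1,006.1568
  5       312.50       238.2564     1,191.2820
  6       312.50       225.6750     1,354.0501
  7       312.50       213.7580     1,496.3060
  8    10,312.50     6,681.5195    53,452.1561
  Σ                  8,452.6763    60,153.3718
Price P = Σ PV = 8,452.6763.
Macaulay duration = Σ(t·PV) / P = 60,153.3718 / 8,452.6763 = 7.11649 half-year periods.
In years: 7.11649 / 2 = 3.55824 years.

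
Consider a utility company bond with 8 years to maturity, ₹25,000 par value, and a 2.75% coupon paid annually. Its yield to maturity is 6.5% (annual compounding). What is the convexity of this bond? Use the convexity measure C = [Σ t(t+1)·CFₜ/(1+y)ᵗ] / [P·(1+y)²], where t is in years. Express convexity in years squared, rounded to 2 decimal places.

54.82

With y = 0.065:
  t   CF        PV=CF/(1+0.065)^t    t·PV        t(t+1)·PV
  1       687.50       645.5399       645.5399       1,291.0798
  2       687.50       606.1408     1,212.2815       3,636.8445
  3       687.50       569.1463     1,707.4388       6,829.7550
  4       687.50       534.4096     2,137.6385      10,688.1925
  5       687.50       501.7931     2,508.9654      15,053.7923
  6       687.50       471.1672     2,827.0032      19,789.0227
  7       687.50       442.4105     3,096.8737      24,774.9893
  8    25,687.50    15,521.1886   124,169.5091   1,117,525.5815
  Σ                 19,291.7960   138,305.2500   1,199,589.2576
P = 19,291.7960.
Convexity = Σ t(t+1)·PV / [P·(1+y)²] = 1,199,589.2576 / (19,291.7960 × 1.134225) = 54.82273.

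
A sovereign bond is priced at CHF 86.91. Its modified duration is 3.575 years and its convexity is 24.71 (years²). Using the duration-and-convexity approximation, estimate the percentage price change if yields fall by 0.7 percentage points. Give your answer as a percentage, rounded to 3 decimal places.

+2.563%

Duration effect: -D_mod·Δy = -3.575 × (-0.007) = +0.025025
Convexity effect: ½·C·(Δy)² = 0.5 × 24.71 × (-0.007)² = +0.000605395
ΔP/P ≈ +0.025025 + 0.000605395 = +0.025630395
= +2.5630395%.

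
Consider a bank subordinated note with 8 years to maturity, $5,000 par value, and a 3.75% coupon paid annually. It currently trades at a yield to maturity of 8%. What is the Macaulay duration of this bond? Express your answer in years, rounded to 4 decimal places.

6.8875 years

Periodic yield y = 0.08. Discount each cash flow and weight by its year:
  t   CF        PV=CF/(1+0.08)^t    t·PV
  1       187.50       173.6111       173.6111
  2       187.50       160.7510       321.5021
  3       187.50       148.8435       446.5306
  4       187.50       137.8181       551.2724
  5       187.50       127.6093       638.0467
  6       187.50       118.1568       708.9408
  7       187.50       109.4044       765.8311
  8     5,187.50     2,802.6448    22,421.1587
  Σ                  3,778.8392    26,026.8936
Price P = Σ PV = 3,778.8392.
Macaulay duration = Σ(t·PV) / P = 26,026.8936 / 3,778.8392 = 6.88754 years.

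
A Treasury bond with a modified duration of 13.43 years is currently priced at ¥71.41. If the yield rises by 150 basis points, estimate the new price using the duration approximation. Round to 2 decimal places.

Duration approximation: ΔP/P ≈ -D_mod · Δy = -13.43 × (+0.015) = -0.201450.
New price ≈ 71.41 × (1 - 0.201450) = 57.0244555.

¥57.02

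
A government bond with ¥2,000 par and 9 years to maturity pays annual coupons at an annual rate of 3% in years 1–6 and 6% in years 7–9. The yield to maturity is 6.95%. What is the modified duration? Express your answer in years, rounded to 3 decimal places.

7.326 years

Periodic yield y = 0.0695. First find Macaulay duration:
  t   CF        PV=CF/(1+0.0695)^t    t·PV
  1        60.00        56.1010        56.1010
  2        60.00        52.4553       104.9107
  3        60.00        49.0466       147.1398
  4        60.00        45.8594       183.4375
  5        60.00        42.8793       214.3963
  6        60.00        40.0928       240.5569
  7       120.00        74.9749       524.8241
  8       120.00        70.1027       560.8218
  9     2,120.00     1,158.0005    10,422.0048
  Σ                  1,589.5125    12,454.1929
P = 1,589.5125; Macaulay duration = 12,454.1929 / 1,589.5125 = 7.83523 years.
Modified duration = D_Mac / (1 + y) = 7.83523 / 1.0695 = 7.32607 years.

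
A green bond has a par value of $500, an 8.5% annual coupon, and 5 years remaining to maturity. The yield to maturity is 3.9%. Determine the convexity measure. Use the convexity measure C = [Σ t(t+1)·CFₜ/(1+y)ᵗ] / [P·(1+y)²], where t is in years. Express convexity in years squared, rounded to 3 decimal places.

22.969

With y = 0.039:
  t   CF        PV=CF/(1+0.039)^t    t·PV        t(t+1)·PV
  1        42.50        40.9047        40.9047          81.8094
  2        42.50        39.3693        78.7386         236.2159
  3        42.50        37.8915       113.6746         454.6985
  4        42.50        36.4692       145.8770         729.3848
  5       542.50       448.0454     2,240.2269      13,441.3614
  Σ                    602.6802     2,619.4218      14,943.4701
P = 602.6802.
Convexity = Σ t(t+1)·PV / [P·(1+y)²] = 14,943.4701 / (602.6802 × 1.079521) = 22.96854.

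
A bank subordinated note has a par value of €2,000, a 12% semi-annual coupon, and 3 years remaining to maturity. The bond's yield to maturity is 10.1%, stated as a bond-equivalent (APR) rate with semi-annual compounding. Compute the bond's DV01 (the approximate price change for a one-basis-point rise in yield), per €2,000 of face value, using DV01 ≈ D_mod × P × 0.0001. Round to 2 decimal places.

€0.52

Periodic yield y = 0.0505.
  t   CF        PV=CF/(1+0.0505)^t    t·PV
  1       120.00       114.2313       114.2313
  2       120.00       108.7400       217.4799
  3       120.00       103.5126       310.5377
  4       120.00        98.5365       394.1459
  5       120.00        93.7996       468.9980
  6     2,120.00     1,577.4642     9,464.7854
  Σ                  2,096.2841    10,970.1782
P = 2,096.2841; D_Mac = 5.23315 half-year periods = 2.61658 yrs; D_mod = 2.49079 yrs.
DV01 ≈ 2.49079 × 2,096.2841 × 0.0001 = 0.522141.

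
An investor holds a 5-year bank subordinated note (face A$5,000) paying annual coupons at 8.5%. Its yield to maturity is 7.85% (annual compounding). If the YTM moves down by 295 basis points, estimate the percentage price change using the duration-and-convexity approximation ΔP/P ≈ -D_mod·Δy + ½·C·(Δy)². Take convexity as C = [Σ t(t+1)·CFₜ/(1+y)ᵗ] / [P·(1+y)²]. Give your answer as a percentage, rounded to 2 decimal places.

+12.63%

With y = 0.0785:
  t   CF        PV=CF/(1+0.0785)^t    t·PV        t(t+1)·PV
  1       425.00       394.0658       394.0658         788.1317
  2       425.00       365.3832       730.7665       2,192.2995
  3       425.00       338.7884     1,016.3651       4,065.4603
  4       425.00       314.1292     1,256.5169       6,282.5843
  5     5,425.00     3,717.9111    18,589.5553     111,537.3315
  Σ                  5,130.2777    21,987.2695     124,865.8074
P = 5,130.2777; D_Mac = 4.28579 yrs; D_mod = 3.97384 yrs; C = 20.92485.
Duration effect: -3.97384 × (-0.0295) = +0.117228
Convexity effect: 0.5 × 20.92485 × (-0.0295)² = +0.0091049
ΔP/P ≈ +0.117228 + 0.0091049 = +0.126333 = +12.6333%.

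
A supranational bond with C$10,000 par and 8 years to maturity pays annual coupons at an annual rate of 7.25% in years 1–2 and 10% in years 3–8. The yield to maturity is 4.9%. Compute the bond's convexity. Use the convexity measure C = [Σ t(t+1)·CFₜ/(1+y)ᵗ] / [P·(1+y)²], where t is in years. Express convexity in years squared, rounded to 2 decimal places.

47.41

With y = 0.049:
  t   CF        PV=CF/(1+0.049)^t    t·PV        t(t+1)·PV
  1       725.00       691.1344       691.1344       1,382.2688
  2       725.00       658.8507     1,317.7015       3,953.1044
  3     1,000.00       866.3104     2,598.9312      10,395.7250
  4     1,000.00       825.8441     3,303.3762      16,516.8811
  5     1,000.00       787.2679     3,936.3396      23,618.0378
  6     1,000.00       750.4937     4,502.9624      31,520.7368
  7     1,000.00       715.4373     5,008.0611      40,064.4892
  8    11,000.00     7,502.2025    60,017.6196     540,158.5764
  Σ                 12,797.5410    81,376.1261     667,609.8195
P = 12,797.5410.
Convexity = Σ t(t+1)·PV / [P·(1+y)²] = 667,609.8195 / (12,797.5410 × 1.100401) = 47.40730.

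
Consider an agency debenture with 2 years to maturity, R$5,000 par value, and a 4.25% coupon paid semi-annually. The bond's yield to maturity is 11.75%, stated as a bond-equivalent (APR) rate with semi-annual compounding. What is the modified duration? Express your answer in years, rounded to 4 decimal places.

1.8260 years

Periodic yield y = 0.05875. First find Macaulay duration:
  t   CF        PV=CF/(1+0.05875)^t    t·PV
  1       106.25       100.3542       100.3542
  2       106.25        94.7855       189.5711
  3       106.25        89.5259       268.5777
  4     5,106.25     4,063.7631    16,255.0523
  Σ                  4,348.4287    16,813.5553
P = 4,348.4287; Macaulay duration = 16,813.5553 / 4,348.4287 = 3.86658 half-year periods = 1.93329 years.
Modified duration = D_Mac / (1 + y) = 1.93329 / 1.05875 = 1.82601 years.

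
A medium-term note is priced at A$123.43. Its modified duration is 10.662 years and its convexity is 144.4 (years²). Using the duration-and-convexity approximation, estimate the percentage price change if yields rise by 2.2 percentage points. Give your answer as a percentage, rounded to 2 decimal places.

Duration effect: -D_mod·Δy = -10.662 × (+0.022) = -0.234564
Convexity effect: ½·C·(Δy)² = 0.5 × 144.4 × (0.022)² = +0.0349448
ΔP/P ≈ -0.234564 + 0.0349448 = -0.1996192
= -19.96192%.

-19.96%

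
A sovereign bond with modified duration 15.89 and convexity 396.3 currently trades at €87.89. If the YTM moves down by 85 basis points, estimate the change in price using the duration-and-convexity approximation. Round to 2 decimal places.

Duration effect: -D_mod·Δy = -15.89 × (-0.0085) = +0.135065
Convexity effect: ½·C·(Δy)² = 0.5 × 396.3 × (-0.0085)² = +0.0143163375
ΔP/P ≈ +0.135065 + 0.0143163375 = +0.1493813375
ΔP ≈ 87.89 × (+0.1493813375) = +13.129125752875.

+€13.13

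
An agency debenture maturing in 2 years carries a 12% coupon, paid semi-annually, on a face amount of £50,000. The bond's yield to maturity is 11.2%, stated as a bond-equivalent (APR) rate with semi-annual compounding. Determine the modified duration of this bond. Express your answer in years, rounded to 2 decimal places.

1.74 years

Periodic yield y = 0.056. First find Macaulay duration:
  t   CF        PV=CF/(1+0.056)^t    t·PV
  1     3,000.00     2,840.9091     2,840.9091
  2     3,000.00     2,690.2548     5,380.5096
  3     3,000.00     2,547.5898     7,642.7694
  4    53,000.00    42,620.6626   170,482.6503
  Σ                 50,699.4163   186,346.8384
P = 50,699.4163; Macaulay duration = 186,346.8384 / 50,699.4163 = 3.67552 half-year periods = 1.83776 years.
Modified duration = D_Mac / (1 + y) = 1.83776 / 1.056 = 1.74030 years.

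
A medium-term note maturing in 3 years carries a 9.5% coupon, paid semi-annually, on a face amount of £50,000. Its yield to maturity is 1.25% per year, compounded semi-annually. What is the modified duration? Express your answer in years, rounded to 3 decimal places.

2.700 years

Periodic yield y = 0.00625. First find Macaulay duration:
  t   CF        PV=CF/(1+0.00625)^t    t·PV
  1     2,375.00     2,360.2484     2,360.2484
  2     2,375.00     2,345.5885     4,691.1770
  3     2,375.00     2,331.0196     6,993.0589
  4     2,375.00     2,316.5413     9,266.1651
  5     2,375.00     2,302.1528    11,510.7640
  6    52,375.00    50,453.1952   302,719.1715
  Σ                 62,108.7459   337,540.5850
P = 62,108.7459; Macaulay duration = 337,540.5850 / 62,108.7459 = 5.43467 half-year periods = 2.71734 years.
Modified duration = D_Mac / (1 + y) = 2.71734 / 1.00625 = 2.70046 years.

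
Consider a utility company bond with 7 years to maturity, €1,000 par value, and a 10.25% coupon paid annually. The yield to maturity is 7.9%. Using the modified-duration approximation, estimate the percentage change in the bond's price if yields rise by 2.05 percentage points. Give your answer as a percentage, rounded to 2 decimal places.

Periodic yield y = 0.079. Modified duration first:
  t   CF        PV=CF/(1+0.079)^t    t·PV
  1       102.50        94.9954        94.9954
  2       102.50        88.0402       176.0804
  3       102.50        81.5942       244.7827
  4       102.50        75.6202       302.4810
  5       102.50        70.0836       350.4182
  6       102.50        64.9524       389.7144
  7     1,102.50       647.4832     4,532.3822
  Σ                  1,122.7693     6,090.8543
P = 1,122.7693; D_Mac = 5.42485 yrs; D_mod = 5.42485/(1+0.079) = 5.02766 yrs.
ΔP/P ≈ -D_mod · Δy = -5.02766 × (+0.0205) = -0.103067 = -10.3067%.

-10.31%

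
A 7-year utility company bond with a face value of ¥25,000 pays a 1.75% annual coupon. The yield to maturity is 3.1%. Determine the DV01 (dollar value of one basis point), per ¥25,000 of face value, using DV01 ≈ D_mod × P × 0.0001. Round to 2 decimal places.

Periodic yield y = 0.031.
  t   CF        PV=CF/(1+0.031)^t    t·PV
  1       437.50       424.3453       424.3453
  2       437.50       411.5861       823.1723
  3       437.50       399.2106     1,197.6318
  4       437.50       387.2072     1,548.8287
  5       437.50       375.5647     1,877.8234
  6       437.50       364.2722     2,185.6334
  7    25,437.50    20,542.9954   143,800.9680
  Σ                 22,905.1815   151,858.4028
P = 22,905.1815; D_Mac = 6.62987 yrs; D_mod = 6.43052 yrs.
DV01 ≈ 6.43052 × 22,905.1815 × 0.0001 = 14.729234.

¥14.73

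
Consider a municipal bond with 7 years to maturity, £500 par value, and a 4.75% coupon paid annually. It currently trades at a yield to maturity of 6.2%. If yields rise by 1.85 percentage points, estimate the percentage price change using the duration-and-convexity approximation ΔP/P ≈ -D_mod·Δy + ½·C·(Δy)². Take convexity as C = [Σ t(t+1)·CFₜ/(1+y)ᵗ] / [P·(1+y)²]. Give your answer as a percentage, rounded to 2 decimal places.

-9.88%

With y = 0.062:
  t   CF        PV=CF/(1+0.062)^t    t·PV        t(t+1)·PV
  1        23.75        22.3635        22.3635          44.7269
  2        23.75        21.0579        42.1158         126.3473
  3        23.75        19.8285        59.4855         237.9421
  4        23.75        18.6709        74.6837         373.4183
  5        23.75        17.5809        87.9045         527.4269
  6        23.75        16.5545        99.3271         695.2897
  7       523.75       343.7577     2,406.3038      19,250.4305
  Σ                    459.8139     2,792.1838      21,255.5817
P = 459.8139; D_Mac = 6.07242 yrs; D_mod = 5.71791 yrs; C = 40.98660.
Duration effect: -5.71791 × (+0.0185) = -0.105781
Convexity effect: 0.5 × 40.98660 × (0.0185)² = +0.0070138
ΔP/P ≈ -0.105781 + 0.0070138 = -0.098768 = -9.8768%.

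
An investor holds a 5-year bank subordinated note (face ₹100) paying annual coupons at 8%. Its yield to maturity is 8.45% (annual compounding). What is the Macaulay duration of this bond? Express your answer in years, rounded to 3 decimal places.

4.305 years

Periodic yield y = 0.0845. Discount each cash flow and weight by its year:
  t   CF        PV=CF/(1+0.0845)^t    t·PV
  1         8.00         7.3767         7.3767
  2         8.00         6.8019        13.6038
  3         8.00         6.2719        18.8158
  4         8.00         5.7832        23.1330
  5       108.00        71.9906       359.9531
  Σ                     98.2244       422.8824
Price P = Σ PV = 98.2244.
Macaulay duration = Σ(t·PV) / P = 422.8824 / 98.2244 = 4.30527 years.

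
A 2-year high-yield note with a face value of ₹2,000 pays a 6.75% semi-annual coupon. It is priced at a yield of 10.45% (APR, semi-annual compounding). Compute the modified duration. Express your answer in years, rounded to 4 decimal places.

Periodic yield y = 0.05225. First find Macaulay duration:
  t   CF        PV=CF/(1+0.05225)^t    t·PV
  1        67.50        64.1483        64.1483
  2        67.50        60.9629       121.9259
  3        67.50        57.9358       173.8074
  4     2,067.50     1,686.4357     6,745.7427
  Σ                  1,869.4827     7,105.6242
P = 1,869.4827; Macaulay duration = 7,105.6242 / 1,869.4827 = 3.80085 half-year periods = 1.90043 years.
Modified duration = D_Mac / (1 + y) = 1.90043 / 1.05225 = 1.80606 years.

1.8061 years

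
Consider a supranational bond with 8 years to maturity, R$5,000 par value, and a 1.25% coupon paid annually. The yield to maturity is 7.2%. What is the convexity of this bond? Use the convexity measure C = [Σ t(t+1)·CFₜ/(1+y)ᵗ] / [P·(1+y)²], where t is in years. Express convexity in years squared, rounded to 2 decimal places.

With y = 0.072:
  t   CF        PV=CF/(1+0.072)^t    t·PV        t(t+1)·PV
  1        62.50        58.3022        58.3022         116.6045
  2        62.50        54.3864       108.7728         326.3185
  3        62.50        50.7336       152.2008         608.8032
  4        62.50        47.3261       189.3045         946.5223
  5        62.50        44.1475       220.7375       1,324.4249
  6        62.50        41.1824       247.0942       1,729.6594
  7        62.50        38.4164       268.9147       2,151.3177
  8     5,062.50     2,902.7307    23,221.8460     208,996.6139
  Σ                  3,237.2254    24,467.1727     216,200.2644
P = 3,237.2254.
Convexity = Σ t(t+1)·PV / [P·(1+y)²] = 216,200.2644 / (3,237.2254 × 1.149184) = 58.11573.

58.12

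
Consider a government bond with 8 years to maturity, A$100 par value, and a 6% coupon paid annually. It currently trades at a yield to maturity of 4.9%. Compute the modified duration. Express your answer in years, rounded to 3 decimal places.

Periodic yield y = 0.049. First find Macaulay duration:
  t   CF        PV=CF/(1+0.049)^t    t·PV
  1         6.00         5.7197         5.7197
  2         6.00         5.4526        10.9051
  3         6.00         5.1979        15.5936
  4         6.00         4.9551        19.8203
  5         6.00         4.7236        23.6180
  6         6.00         4.5030        27.0178
  7         6.00         4.2926        30.0484
  8       106.00        72.2940       578.3516
  Σ                    107.1384       711.0745
P = 107.1384; Macaulay duration = 711.0745 / 107.1384 = 6.63697 years.
Modified duration = D_Mac / (1 + y) = 6.63697 / 1.049 = 6.32695 years.

6.327 years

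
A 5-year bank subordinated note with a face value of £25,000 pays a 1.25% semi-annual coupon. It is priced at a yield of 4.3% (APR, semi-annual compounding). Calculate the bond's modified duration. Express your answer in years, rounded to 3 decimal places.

Periodic yield y = 0.0215. First find Macaulay duration:
  t   CF        PV=CF/(1+0.0215)^t    t·PV
  1       156.25       152.9613       152.9613
  2       156.25       149.7419       299.4838
  3       156.25       146.5902       439.7706
  4       156.25       143.5048       574.0194
  5       156.25       140.4844       702.4221
  6       156.25       137.5276       825.1655
  7       156.25       134.6330       942.4308
  8       156.25       131.7993     1,054.3943
  9       156.25       129.0252     1,161.2272
  10   25,156.25    20,335.8436   203,358.4356
  Σ                 21,602.1113   209,510.3105
P = 21,602.1113; Macaulay duration = 209,510.3105 / 21,602.1113 = 9.69860 half-year periods = 4.84930 years.
Modified duration = D_Mac / (1 + y) = 4.84930 / 1.0215 = 4.74724 years.

4.747 years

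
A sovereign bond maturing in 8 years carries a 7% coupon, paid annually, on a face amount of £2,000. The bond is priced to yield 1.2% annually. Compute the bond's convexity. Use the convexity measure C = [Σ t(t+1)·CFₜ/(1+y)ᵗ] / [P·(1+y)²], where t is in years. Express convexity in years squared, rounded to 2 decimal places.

With y = 0.012:
  t   CF        PV=CF/(1+0.012)^t    t·PV        t(t+1)·PV
  1       140.00       138.3399       138.3399         276.6798
  2       140.00       136.6995       273.3991         820.1972
  3       140.00       135.0786       405.2358       1,620.9430
  4       140.00       133.4769       533.9074       2,669.5372
  5       140.00       131.8941       659.4707       3,956.8240
  6       140.00       130.3302       781.9810       5,473.8671
  7       140.00       128.7848       901.4933       7,211.9461
  8     2,140.00     1,945.2242    15,561.7939     140,056.1454
  Σ                  2,879.8282    19,255.6211     162,086.1399
P = 2,879.8282.
Convexity = Σ t(t+1)·PV / [P·(1+y)²] = 162,086.1399 / (2,879.8282 × 1.024144) = 54.95640.

54.96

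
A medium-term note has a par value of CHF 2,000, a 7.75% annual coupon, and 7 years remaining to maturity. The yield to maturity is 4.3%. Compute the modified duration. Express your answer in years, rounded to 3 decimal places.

Periodic yield y = 0.043. First find Macaulay duration:
  t   CF        PV=CF/(1+0.043)^t    t·PV
  1       155.00       148.6098       148.6098
  2       155.00       142.4830       284.9660
  3       155.00       136.6088       409.8265
  4       155.00       130.9768       523.9073
  5       155.00       125.5770       627.8851
  6       155.00       120.3998       722.3989
  7     2,155.00     1,604.9338    11,234.5364
  Σ                  2,409.5891    13,952.1300
P = 2,409.5891; Macaulay duration = 13,952.1300 / 2,409.5891 = 5.79025 years.
Modified duration = D_Mac / (1 + y) = 5.79025 / 1.043 = 5.55154 years.

5.552 years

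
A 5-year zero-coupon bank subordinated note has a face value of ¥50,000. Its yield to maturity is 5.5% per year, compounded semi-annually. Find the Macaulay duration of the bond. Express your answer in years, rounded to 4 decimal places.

A zero-coupon bond has a single cash flow at maturity, so its Macaulay duration equals its maturity: 5 years.
(Equivalently: 10 semi-annual periods ÷ 2 = 5 years.)

5.0000 years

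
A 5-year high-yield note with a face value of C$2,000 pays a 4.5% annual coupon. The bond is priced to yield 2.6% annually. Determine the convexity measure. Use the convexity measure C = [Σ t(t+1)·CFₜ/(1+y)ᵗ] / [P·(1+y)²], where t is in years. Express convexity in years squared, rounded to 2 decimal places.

With y = 0.026:
  t   CF        PV=CF/(1+0.026)^t    t·PV        t(t+1)·PV
  1        90.00        87.7193        87.7193         175.4386
  2        90.00        85.4964       170.9928         512.9784
  3        90.00        83.3298       249.9895         999.9578
  4        90.00        81.2181       324.8726       1,624.3629
  5     2,090.00     1,838.2708     9,191.3539      55,148.1232
  Σ                  2,176.0344    10,024.9280      58,460.8608
P = 2,176.0344.
Convexity = Σ t(t+1)·PV / [P·(1+y)²] = 58,460.8608 / (2,176.0344 × 1.052676) = 25.52141.

25.52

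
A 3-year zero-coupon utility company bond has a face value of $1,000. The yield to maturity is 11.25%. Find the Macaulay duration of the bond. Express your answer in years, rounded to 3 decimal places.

A zero-coupon bond has a single cash flow at maturity, so its Macaulay duration equals its maturity: 3 years.

3.000 years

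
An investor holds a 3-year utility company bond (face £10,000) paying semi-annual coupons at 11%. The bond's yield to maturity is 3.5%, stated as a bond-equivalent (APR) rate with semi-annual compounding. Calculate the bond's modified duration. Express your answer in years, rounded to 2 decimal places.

Periodic yield y = 0.0175. First find Macaulay duration:
  t   CF        PV=CF/(1+0.0175)^t    t·PV
  1       550.00       540.5405       540.5405
  2       550.00       531.2438     1,062.4875
  3       550.00       522.1069     1,566.3207
  4       550.00       513.1272     2,052.5087
  5       550.00       504.3019     2,521.5095
  6    10,550.00     9,507.0538    57,042.3229
  Σ                 12,118.3741    64,785.6899
P = 12,118.3741; Macaulay duration = 64,785.6899 / 12,118.3741 = 5.34607 half-year periods = 2.67304 years.
Modified duration = D_Mac / (1 + y) = 2.67304 / 1.0175 = 2.62706 years.

2.63 years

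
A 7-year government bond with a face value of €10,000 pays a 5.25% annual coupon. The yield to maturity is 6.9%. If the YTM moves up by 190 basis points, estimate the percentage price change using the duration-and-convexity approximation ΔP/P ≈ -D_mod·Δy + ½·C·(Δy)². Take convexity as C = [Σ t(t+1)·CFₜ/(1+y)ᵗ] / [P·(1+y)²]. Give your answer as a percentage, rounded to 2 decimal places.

-9.92%

With y = 0.069:
  t   CF        PV=CF/(1+0.069)^t    t·PV        t(t+1)·PV
  1       525.00       491.1132       491.1132         982.2264
  2       525.00       459.4136       918.8273       2,756.4819
  3       525.00       429.7602     1,289.2806       5,157.1223
  4       525.00       402.0208     1,608.0830       8,040.4152
  5       525.00       376.0718     1,880.3590      11,282.1542
  6       525.00       351.7978     2,110.7866      14,775.5060
  7    10,525.00     6,597.4813    46,182.3691     369,458.9529
  Σ                  9,107.6587    54,480.8188     412,452.8590
P = 9,107.6587; D_Mac = 5.98187 yrs; D_mod = 5.59576 yrs; C = 39.62891.
Duration effect: -5.59576 × (+0.019) = -0.106319
Convexity effect: 0.5 × 39.62891 × (0.019)² = +0.0071530
ΔP/P ≈ -0.106319 + 0.0071530 = -0.099166 = -9.9166%.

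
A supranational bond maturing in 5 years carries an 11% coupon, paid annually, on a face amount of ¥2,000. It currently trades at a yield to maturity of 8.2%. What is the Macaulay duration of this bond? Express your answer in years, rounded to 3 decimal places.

Periodic yield y = 0.082. Discount each cash flow and weight by its year:
  t   CF        PV=CF/(1+0.082)^t    t·PV
  1       220.00       203.3272       203.3272
  2       220.00       187.9179       375.8358
  3       220.00       173.6764       521.0293
  4       220.00       160.5143       642.0571
  5     2,220.00     1,496.9823     7,484.9116
  Σ                  2,222.4181     9,227.1609
Price P = Σ PV = 2,222.4181.
Macaulay duration = Σ(t·PV) / P = 9,227.1609 / 2,222.4181 = 4.15186 years.

4.152 years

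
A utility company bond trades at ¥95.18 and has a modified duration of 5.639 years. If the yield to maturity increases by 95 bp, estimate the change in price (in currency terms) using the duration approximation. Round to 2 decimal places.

Duration approximation: ΔP/P ≈ -D_mod · Δy = -5.639 × (+0.0095) = -0.0535705.
ΔP ≈ 95.18 × (-0.0535705) = -5.09884019.

-¥5.10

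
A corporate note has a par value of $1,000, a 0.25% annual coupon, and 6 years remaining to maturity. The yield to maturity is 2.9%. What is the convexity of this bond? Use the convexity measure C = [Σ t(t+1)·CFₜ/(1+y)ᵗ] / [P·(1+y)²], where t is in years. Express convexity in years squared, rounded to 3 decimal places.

39.306

With y = 0.029:
  t   CF        PV=CF/(1+0.029)^t    t·PV        t(t+1)·PV
  1         2.50         2.4295         2.4295           4.8591
  2         2.50         2.3611         4.7221          14.1664
  3         2.50         2.2945         6.8836          27.5344
  4         2.50         2.2299         8.9195          44.5973
  5         2.50         2.1670        10.8351          65.0106
  6     1,002.50       844.4854     5,066.9122      35,468.3857
  Σ                    855.9674     5,100.7021      35,624.5536
P = 855.9674.
Convexity = Σ t(t+1)·PV / [P·(1+y)²] = 35,624.5536 / (855.9674 × 1.058841) = 39.30624.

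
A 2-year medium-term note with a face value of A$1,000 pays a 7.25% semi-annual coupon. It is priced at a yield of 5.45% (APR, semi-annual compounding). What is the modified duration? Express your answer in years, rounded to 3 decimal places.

1.849 years

Periodic yield y = 0.02725. First find Macaulay duration:
  t   CF        PV=CF/(1+0.02725)^t    t·PV
  1        36.25        35.2884        35.2884
  2        36.25        34.3523        68.7046
  3        36.25        33.4410       100.3231
  4     1,036.25       930.5933     3,722.3734
  Σ                  1,033.6751     3,926.6894
P = 1,033.6751; Macaulay duration = 3,926.6894 / 1,033.6751 = 3.79877 half-year periods = 1.89938 years.
Modified duration = D_Mac / (1 + y) = 1.89938 / 1.02725 = 1.84900 years.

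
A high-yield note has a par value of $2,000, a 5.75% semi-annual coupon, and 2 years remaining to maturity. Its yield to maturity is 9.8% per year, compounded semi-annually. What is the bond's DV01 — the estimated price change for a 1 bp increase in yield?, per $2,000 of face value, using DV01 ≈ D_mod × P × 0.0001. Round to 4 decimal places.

Periodic yield y = 0.049.
  t   CF        PV=CF/(1+0.049)^t    t·PV
  1        57.50        54.8141        54.8141
  2        57.50        52.2537       104.5074
  3        57.50        49.8128       149.4385
  4     2,057.50     1,699.1741     6,796.6966
  Σ                  1,856.0548     7,105.4566
P = 1,856.0548; D_Mac = 3.82826 half-year periods = 1.91413 yrs; D_mod = 1.82472 yrs.
DV01 ≈ 1.82472 × 1,856.0548 × 0.0001 = 0.338678.

$0.3387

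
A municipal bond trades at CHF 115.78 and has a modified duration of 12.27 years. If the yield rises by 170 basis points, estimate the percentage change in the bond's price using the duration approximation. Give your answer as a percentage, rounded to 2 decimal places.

Duration approximation: ΔP/P ≈ -D_mod · Δy = -12.27 × (+0.017) = -0.208590.
As a percentage: -20.8590%.

-20.86%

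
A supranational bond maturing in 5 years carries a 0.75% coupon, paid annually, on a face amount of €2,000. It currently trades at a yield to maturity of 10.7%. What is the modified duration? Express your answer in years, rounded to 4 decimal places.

4.4284 years

Periodic yield y = 0.107. First find Macaulay duration:
  t   CF        PV=CF/(1+0.107)^t    t·PV
  1        15.00        13.5501        13.5501
  2        15.00        12.2404        24.4808
  3        15.00        11.0573        33.1718
  4        15.00         9.9885        39.9540
  5     2,015.00     1,212.0958     6,060.4790
  Σ                  1,258.9321     6,171.6358
P = 1,258.9321; Macaulay duration = 6,171.6358 / 1,258.9321 = 4.90228 years.
Modified duration = D_Mac / (1 + y) = 4.90228 / 1.107 = 4.42844 years.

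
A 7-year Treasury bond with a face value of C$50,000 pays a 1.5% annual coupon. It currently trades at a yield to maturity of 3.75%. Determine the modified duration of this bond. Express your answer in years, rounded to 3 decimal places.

6.428 years

Periodic yield y = 0.0375. First find Macaulay duration:
  t   CF        PV=CF/(1+0.0375)^t    t·PV
  1       750.00       722.8916       722.8916
  2       750.00       696.7630     1,393.5259
  3       750.00       671.5788     2,014.7363
  4       750.00       647.3048     2,589.2193
  5       750.00       623.9083     3,119.5413
  6       750.00       601.3574     3,608.1442
  7    50,750.00    39,221.0584   274,547.4086
  Σ                 43,184.8621   287,995.4671
P = 43,184.8621; Macaulay duration = 287,995.4671 / 43,184.8621 = 6.66890 years.
Modified duration = D_Mac / (1 + y) = 6.66890 / 1.0375 = 6.42785 years.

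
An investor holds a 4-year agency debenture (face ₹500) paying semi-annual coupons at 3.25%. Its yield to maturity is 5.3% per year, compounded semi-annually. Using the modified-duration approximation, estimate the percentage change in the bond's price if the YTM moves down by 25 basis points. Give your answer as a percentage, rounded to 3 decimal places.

Periodic yield y = 0.0265. Modified duration first:
  t   CF        PV=CF/(1+0.0265)^t    t·PV
  1        8.125         7.9152         7.9152
  2        8.125         7.7109        15.4218
  3        8.125         7.5118        22.5355
  4        8.125         7.3179        29.2717
  5        8.125         7.1290        35.6450
  6        8.125         6.9450        41.6698
  7        8.125         6.7657        47.3597
  8      508.125       412.1914     3,297.5313
  Σ                    463.4869     3,497.3499
P = 463.4869; D_Mac = 7.54574 half-year periods = 3.77287 yrs; D_mod = 3.77287/(1+0.0265) = 3.67547 yrs.
ΔP/P ≈ -D_mod · Δy = -3.67547 × (-0.0025) = +0.009189 = +0.9189%.

+0.919%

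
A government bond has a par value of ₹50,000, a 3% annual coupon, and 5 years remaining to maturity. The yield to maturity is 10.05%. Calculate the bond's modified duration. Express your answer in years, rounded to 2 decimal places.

4.23 years

Periodic yield y = 0.1005. First find Macaulay duration:
  t   CF        PV=CF/(1+0.1005)^t    t·PV
  1     1,500.00     1,363.0168     1,363.0168
  2     1,500.00     1,238.5432     2,477.0864
  3     1,500.00     1,125.4368     3,376.3105
  4     1,500.00     1,022.6595     4,090.6381
  5    51,500.00    31,904.8711   159,524.3556
  Σ                 36,654.5275   170,831.4074
P = 36,654.5275; Macaulay duration = 170,831.4074 / 36,654.5275 = 4.66058 years.
Modified duration = D_Mac / (1 + y) = 4.66058 / 1.1005 = 4.23497 years.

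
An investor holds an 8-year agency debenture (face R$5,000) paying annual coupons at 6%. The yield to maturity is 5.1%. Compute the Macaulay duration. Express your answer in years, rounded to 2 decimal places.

Periodic yield y = 0.051. Discount each cash flow and weight by its year:
  t   CF        PV=CF/(1+0.051)^t    t·PV
  1       300.00       285.4424       285.4424
  2       300.00       271.5913       543.1826
  3       300.00       258.4123       775.2368
  4       300.00       245.8727       983.4910
  5       300.00       233.9417     1,169.7086
  6       300.00       222.5896     1,335.5379
  7       300.00       211.7884     1,482.5190
  8     5,300.00     3,560.0340    28,480.2717
  Σ                  5,289.6725    35,055.3900
Price P = Σ PV = 5,289.6725.
Macaulay duration = Σ(t·PV) / P = 35,055.3900 / 5,289.6725 = 6.62714 years.

6.63 years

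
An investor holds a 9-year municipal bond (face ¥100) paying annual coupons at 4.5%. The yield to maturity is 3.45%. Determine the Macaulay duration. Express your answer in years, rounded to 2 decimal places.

7.66 years

Periodic yield y = 0.0345. Discount each cash flow and weight by its year:
  t   CF        PV=CF/(1+0.0345)^t    t·PV
  1         4.50         4.3499         4.3499
  2         4.50         4.2049         8.4097
  3         4.50         4.0646        12.1939
  4         4.50         3.9291        15.7163
  5         4.50         3.7980        18.9902
  6         4.50         3.6714        22.0283
  7         4.50         3.5489        24.8426
  8         4.50         3.4306        27.4447
  9       104.50        77.0091       693.0816
  Σ                    108.0065       827.0572
Price P = Σ PV = 108.0065.
Macaulay duration = Σ(t·PV) / P = 827.0572 / 108.0065 = 7.65748 years.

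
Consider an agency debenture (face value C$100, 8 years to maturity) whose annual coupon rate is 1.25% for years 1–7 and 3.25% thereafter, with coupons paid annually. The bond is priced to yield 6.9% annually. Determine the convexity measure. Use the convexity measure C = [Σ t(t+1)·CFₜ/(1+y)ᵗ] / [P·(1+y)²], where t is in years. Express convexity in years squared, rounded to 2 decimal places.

With y = 0.069:
  t   CF        PV=CF/(1+0.069)^t    t·PV        t(t+1)·PV
  1         1.25         1.1693         1.1693           2.3386
  2         1.25         1.0938         2.1877           6.5631
  3         1.25         1.0232         3.0697          12.2789
  4         1.25         0.9572         3.8288          19.1438
  5         1.25         0.8954         4.4770          26.8623
  6         1.25         0.8376         5.0257          35.1798
  7         1.25         0.7835         5.4848          43.8787
  8       103.25        60.5436       484.3490       4,359.1410
  Σ                     67.3038       509.5921       4,505.3862
P = 67.3038.
Convexity = Σ t(t+1)·PV / [P·(1+y)²] = 4,505.3862 / (67.3038 × 1.142761) = 58.57835.

58.58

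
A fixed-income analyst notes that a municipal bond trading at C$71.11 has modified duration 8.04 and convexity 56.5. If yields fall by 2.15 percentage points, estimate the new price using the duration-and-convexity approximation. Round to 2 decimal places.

Duration effect: -D_mod·Δy = -8.04 × (-0.0215) = +0.172860
Convexity effect: ½·C·(Δy)² = 0.5 × 56.5 × (-0.0215)² = +0.0130585625
ΔP/P ≈ +0.172860 + 0.0130585625 = +0.1859185625
New price ≈ 71.11 × (1 + 0.1859185625) = 84.330668979375.

C$84.33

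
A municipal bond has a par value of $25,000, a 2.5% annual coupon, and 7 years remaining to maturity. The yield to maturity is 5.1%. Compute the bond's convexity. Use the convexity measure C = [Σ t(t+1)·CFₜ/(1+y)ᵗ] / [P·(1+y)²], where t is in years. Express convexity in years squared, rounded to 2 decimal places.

With y = 0.051:
  t   CF        PV=CF/(1+0.051)^t    t·PV        t(t+1)·PV
  1       625.00       594.6717       594.6717       1,189.3435
  2       625.00       565.8152     1,131.6303       3,394.8910
  3       625.00       538.3589     1,615.0766       6,460.3064
  4       625.00       512.2349     2,048.9395      10,244.6977
  5       625.00       487.3786     2,436.8929      14,621.3574
  6       625.00       463.7284     2,782.3706      19,476.5940
  7    25,625.00    18,090.2622   126,631.8355   1,013,054.6839
  Σ                 21,252.4499   137,241.4172   1,068,441.8739
P = 21,252.4499.
Convexity = Σ t(t+1)·PV / [P·(1+y)²] = 1,068,441.8739 / (21,252.4499 × 1.104601) = 45.51311.

45.51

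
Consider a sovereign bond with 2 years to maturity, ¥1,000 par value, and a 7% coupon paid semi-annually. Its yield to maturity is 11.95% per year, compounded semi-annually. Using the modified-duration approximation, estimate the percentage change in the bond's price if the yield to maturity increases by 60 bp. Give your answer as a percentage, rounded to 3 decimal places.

Periodic yield y = 0.05975. Modified duration first:
  t   CF        PV=CF/(1+0.05975)^t    t·PV
  1        35.00        33.0267        33.0267
  2        35.00        31.1646        62.3291
  3        35.00        29.4075        88.2224
  4     1,035.00       820.5908     3,282.3632
  Σ                    914.1895     3,465.9415
P = 914.1895; D_Mac = 3.79127 half-year periods = 1.89564 yrs; D_mod = 1.89564/(1+0.05975) = 1.78876 yrs.
ΔP/P ≈ -D_mod · Δy = -1.78876 × (+0.006) = -0.010733 = -1.0733%.

-1.073%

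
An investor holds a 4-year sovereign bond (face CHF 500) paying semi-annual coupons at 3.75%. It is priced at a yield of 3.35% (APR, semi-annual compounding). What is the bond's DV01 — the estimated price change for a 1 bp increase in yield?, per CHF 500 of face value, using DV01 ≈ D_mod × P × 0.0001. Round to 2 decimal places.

CHF 0.19

Periodic yield y = 0.01675.
  t   CF        PV=CF/(1+0.01675)^t    t·PV
  1        9.375         9.2206         9.2206
  2        9.375         9.0687        18.1373
  3        9.375         8.9193        26.7578
  4        9.375         8.7723        35.0893
  5        9.375         8.6278        43.1390
  6        9.375         8.4857        50.9140
  7        9.375         8.3459        58.4211
  8      509.375       445.9890     3,567.9122
  Σ                    507.4292     3,809.5914
P = 507.4292; D_Mac = 7.50763 half-year periods = 3.75382 yrs; D_mod = 3.69198 yrs.
DV01 ≈ 3.69198 × 507.4292 × 0.0001 = 0.187342.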